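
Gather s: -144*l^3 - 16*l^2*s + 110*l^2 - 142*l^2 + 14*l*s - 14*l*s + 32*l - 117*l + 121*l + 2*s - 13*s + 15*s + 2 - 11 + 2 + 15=-144*l^3 - 32*l^2 + 36*l + s*(4 - 16*l^2) + 8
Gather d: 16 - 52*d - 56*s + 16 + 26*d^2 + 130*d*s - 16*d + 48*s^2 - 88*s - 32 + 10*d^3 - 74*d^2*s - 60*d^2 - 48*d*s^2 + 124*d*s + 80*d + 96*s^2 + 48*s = 10*d^3 + d^2*(-74*s - 34) + d*(-48*s^2 + 254*s + 12) + 144*s^2 - 96*s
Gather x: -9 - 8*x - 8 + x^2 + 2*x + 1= x^2 - 6*x - 16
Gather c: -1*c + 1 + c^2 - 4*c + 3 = c^2 - 5*c + 4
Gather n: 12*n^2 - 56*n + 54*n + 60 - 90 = 12*n^2 - 2*n - 30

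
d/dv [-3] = 0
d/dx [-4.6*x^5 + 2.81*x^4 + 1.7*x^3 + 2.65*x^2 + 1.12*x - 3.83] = -23.0*x^4 + 11.24*x^3 + 5.1*x^2 + 5.3*x + 1.12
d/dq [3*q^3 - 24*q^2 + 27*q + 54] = 9*q^2 - 48*q + 27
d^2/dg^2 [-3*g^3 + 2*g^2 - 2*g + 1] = 4 - 18*g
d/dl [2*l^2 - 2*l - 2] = 4*l - 2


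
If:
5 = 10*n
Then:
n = 1/2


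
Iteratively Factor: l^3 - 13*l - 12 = (l - 4)*(l^2 + 4*l + 3) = (l - 4)*(l + 3)*(l + 1)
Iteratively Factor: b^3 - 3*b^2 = (b)*(b^2 - 3*b) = b*(b - 3)*(b)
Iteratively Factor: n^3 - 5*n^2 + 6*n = (n)*(n^2 - 5*n + 6) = n*(n - 3)*(n - 2)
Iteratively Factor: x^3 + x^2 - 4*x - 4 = (x + 2)*(x^2 - x - 2) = (x - 2)*(x + 2)*(x + 1)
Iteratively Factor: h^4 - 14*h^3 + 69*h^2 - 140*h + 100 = (h - 5)*(h^3 - 9*h^2 + 24*h - 20) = (h - 5)*(h - 2)*(h^2 - 7*h + 10) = (h - 5)*(h - 2)^2*(h - 5)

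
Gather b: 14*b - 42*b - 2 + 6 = 4 - 28*b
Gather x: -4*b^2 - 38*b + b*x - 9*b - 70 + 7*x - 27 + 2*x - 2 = -4*b^2 - 47*b + x*(b + 9) - 99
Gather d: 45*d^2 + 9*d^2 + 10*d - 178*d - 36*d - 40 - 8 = 54*d^2 - 204*d - 48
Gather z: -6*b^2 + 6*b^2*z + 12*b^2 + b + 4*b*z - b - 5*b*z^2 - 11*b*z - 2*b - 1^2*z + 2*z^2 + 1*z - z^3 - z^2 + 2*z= 6*b^2 - 2*b - z^3 + z^2*(1 - 5*b) + z*(6*b^2 - 7*b + 2)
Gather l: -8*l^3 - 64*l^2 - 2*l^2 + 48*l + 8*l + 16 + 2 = -8*l^3 - 66*l^2 + 56*l + 18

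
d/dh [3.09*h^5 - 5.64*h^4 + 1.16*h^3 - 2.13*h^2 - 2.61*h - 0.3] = 15.45*h^4 - 22.56*h^3 + 3.48*h^2 - 4.26*h - 2.61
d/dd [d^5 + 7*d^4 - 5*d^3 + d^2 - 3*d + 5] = 5*d^4 + 28*d^3 - 15*d^2 + 2*d - 3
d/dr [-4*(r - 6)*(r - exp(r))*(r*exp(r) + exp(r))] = 4*(-(1 - exp(r))*(r - 6)*(r + 1) - (r - 6)*(r + 2)*(r - exp(r)) - (r + 1)*(r - exp(r)))*exp(r)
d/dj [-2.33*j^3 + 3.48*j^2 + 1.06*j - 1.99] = -6.99*j^2 + 6.96*j + 1.06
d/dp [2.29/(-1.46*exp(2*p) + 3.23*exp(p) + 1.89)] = (6.6868*exp(p) - 7.3967)*exp(p)/(-1.46*exp(2*p) + 3.23*exp(p) + 1.89)^2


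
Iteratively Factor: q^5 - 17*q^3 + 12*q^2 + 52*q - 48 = (q - 2)*(q^4 + 2*q^3 - 13*q^2 - 14*q + 24) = (q - 2)*(q + 2)*(q^3 - 13*q + 12) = (q - 2)*(q - 1)*(q + 2)*(q^2 + q - 12) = (q - 2)*(q - 1)*(q + 2)*(q + 4)*(q - 3)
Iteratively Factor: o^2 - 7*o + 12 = (o - 3)*(o - 4)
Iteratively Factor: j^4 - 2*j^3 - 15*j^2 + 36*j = (j + 4)*(j^3 - 6*j^2 + 9*j) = j*(j + 4)*(j^2 - 6*j + 9) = j*(j - 3)*(j + 4)*(j - 3)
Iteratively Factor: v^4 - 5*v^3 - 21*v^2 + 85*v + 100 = (v - 5)*(v^3 - 21*v - 20) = (v - 5)^2*(v^2 + 5*v + 4) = (v - 5)^2*(v + 4)*(v + 1)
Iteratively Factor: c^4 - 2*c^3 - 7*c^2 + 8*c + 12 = (c - 2)*(c^3 - 7*c - 6) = (c - 2)*(c + 2)*(c^2 - 2*c - 3) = (c - 3)*(c - 2)*(c + 2)*(c + 1)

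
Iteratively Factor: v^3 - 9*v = (v)*(v^2 - 9) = v*(v + 3)*(v - 3)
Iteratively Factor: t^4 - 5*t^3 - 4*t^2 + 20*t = (t - 2)*(t^3 - 3*t^2 - 10*t) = t*(t - 2)*(t^2 - 3*t - 10) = t*(t - 5)*(t - 2)*(t + 2)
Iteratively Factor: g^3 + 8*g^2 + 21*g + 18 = (g + 3)*(g^2 + 5*g + 6) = (g + 3)^2*(g + 2)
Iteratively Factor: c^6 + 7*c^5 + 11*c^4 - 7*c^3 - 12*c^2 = (c + 3)*(c^5 + 4*c^4 - c^3 - 4*c^2) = (c + 3)*(c + 4)*(c^4 - c^2) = (c + 1)*(c + 3)*(c + 4)*(c^3 - c^2) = c*(c + 1)*(c + 3)*(c + 4)*(c^2 - c) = c^2*(c + 1)*(c + 3)*(c + 4)*(c - 1)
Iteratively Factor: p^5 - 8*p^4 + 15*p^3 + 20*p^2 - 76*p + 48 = (p - 3)*(p^4 - 5*p^3 + 20*p - 16) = (p - 3)*(p + 2)*(p^3 - 7*p^2 + 14*p - 8) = (p - 3)*(p - 2)*(p + 2)*(p^2 - 5*p + 4) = (p - 3)*(p - 2)*(p - 1)*(p + 2)*(p - 4)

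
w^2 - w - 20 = (w - 5)*(w + 4)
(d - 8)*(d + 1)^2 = d^3 - 6*d^2 - 15*d - 8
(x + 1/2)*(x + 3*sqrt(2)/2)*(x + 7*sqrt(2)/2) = x^3 + x^2/2 + 5*sqrt(2)*x^2 + 5*sqrt(2)*x/2 + 21*x/2 + 21/4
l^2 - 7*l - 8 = (l - 8)*(l + 1)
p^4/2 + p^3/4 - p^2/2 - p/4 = p*(p/2 + 1/4)*(p - 1)*(p + 1)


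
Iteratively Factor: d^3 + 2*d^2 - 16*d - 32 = (d + 2)*(d^2 - 16) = (d + 2)*(d + 4)*(d - 4)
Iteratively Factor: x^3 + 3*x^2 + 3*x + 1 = (x + 1)*(x^2 + 2*x + 1) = (x + 1)^2*(x + 1)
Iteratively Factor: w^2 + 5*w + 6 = (w + 2)*(w + 3)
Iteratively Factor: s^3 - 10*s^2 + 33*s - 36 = (s - 4)*(s^2 - 6*s + 9) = (s - 4)*(s - 3)*(s - 3)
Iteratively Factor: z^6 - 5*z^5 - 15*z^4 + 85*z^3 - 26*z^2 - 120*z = (z)*(z^5 - 5*z^4 - 15*z^3 + 85*z^2 - 26*z - 120) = z*(z - 2)*(z^4 - 3*z^3 - 21*z^2 + 43*z + 60) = z*(z - 2)*(z + 4)*(z^3 - 7*z^2 + 7*z + 15) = z*(z - 3)*(z - 2)*(z + 4)*(z^2 - 4*z - 5) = z*(z - 5)*(z - 3)*(z - 2)*(z + 4)*(z + 1)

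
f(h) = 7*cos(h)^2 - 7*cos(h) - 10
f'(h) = -14*sin(h)*cos(h) + 7*sin(h)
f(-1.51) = -10.40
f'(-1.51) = -6.14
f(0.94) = -11.69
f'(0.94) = -1.02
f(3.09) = 3.97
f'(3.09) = 1.08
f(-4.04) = -2.92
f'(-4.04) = 12.30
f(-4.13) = -4.03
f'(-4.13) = 12.28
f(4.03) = -2.80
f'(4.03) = -12.28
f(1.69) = -9.07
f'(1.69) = 8.60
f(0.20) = -10.14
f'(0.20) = -1.34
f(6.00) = -10.27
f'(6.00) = 1.80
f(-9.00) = 2.19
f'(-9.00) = -8.14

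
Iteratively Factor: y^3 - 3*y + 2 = (y - 1)*(y^2 + y - 2) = (y - 1)*(y + 2)*(y - 1)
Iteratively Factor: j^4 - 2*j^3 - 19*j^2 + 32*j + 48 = (j - 3)*(j^3 + j^2 - 16*j - 16) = (j - 3)*(j + 1)*(j^2 - 16) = (j - 3)*(j + 1)*(j + 4)*(j - 4)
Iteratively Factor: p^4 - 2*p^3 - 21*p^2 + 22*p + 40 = (p + 1)*(p^3 - 3*p^2 - 18*p + 40) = (p + 1)*(p + 4)*(p^2 - 7*p + 10) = (p - 5)*(p + 1)*(p + 4)*(p - 2)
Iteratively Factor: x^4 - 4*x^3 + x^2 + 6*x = (x - 3)*(x^3 - x^2 - 2*x) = (x - 3)*(x - 2)*(x^2 + x) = x*(x - 3)*(x - 2)*(x + 1)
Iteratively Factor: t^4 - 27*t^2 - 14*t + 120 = (t - 5)*(t^3 + 5*t^2 - 2*t - 24) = (t - 5)*(t - 2)*(t^2 + 7*t + 12) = (t - 5)*(t - 2)*(t + 4)*(t + 3)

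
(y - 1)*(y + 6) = y^2 + 5*y - 6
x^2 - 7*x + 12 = (x - 4)*(x - 3)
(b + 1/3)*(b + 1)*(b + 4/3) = b^3 + 8*b^2/3 + 19*b/9 + 4/9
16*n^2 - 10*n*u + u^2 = (-8*n + u)*(-2*n + u)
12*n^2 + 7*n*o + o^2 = (3*n + o)*(4*n + o)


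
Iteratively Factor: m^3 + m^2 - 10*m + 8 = (m - 1)*(m^2 + 2*m - 8) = (m - 2)*(m - 1)*(m + 4)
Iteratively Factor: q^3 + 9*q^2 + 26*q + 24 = (q + 2)*(q^2 + 7*q + 12) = (q + 2)*(q + 3)*(q + 4)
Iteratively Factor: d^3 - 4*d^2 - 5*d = (d)*(d^2 - 4*d - 5) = d*(d - 5)*(d + 1)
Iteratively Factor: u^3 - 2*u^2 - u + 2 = (u - 2)*(u^2 - 1) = (u - 2)*(u - 1)*(u + 1)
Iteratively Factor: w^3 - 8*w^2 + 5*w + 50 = (w - 5)*(w^2 - 3*w - 10) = (w - 5)^2*(w + 2)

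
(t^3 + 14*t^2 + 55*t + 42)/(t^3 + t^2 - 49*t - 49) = (t + 6)/(t - 7)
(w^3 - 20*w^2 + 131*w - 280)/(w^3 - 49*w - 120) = (w^2 - 12*w + 35)/(w^2 + 8*w + 15)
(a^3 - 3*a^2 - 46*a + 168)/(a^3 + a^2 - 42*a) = (a - 4)/a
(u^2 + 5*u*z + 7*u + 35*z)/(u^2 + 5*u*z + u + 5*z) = (u + 7)/(u + 1)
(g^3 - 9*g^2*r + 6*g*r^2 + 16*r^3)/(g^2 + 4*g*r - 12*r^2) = (g^2 - 7*g*r - 8*r^2)/(g + 6*r)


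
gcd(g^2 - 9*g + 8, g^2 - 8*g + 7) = g - 1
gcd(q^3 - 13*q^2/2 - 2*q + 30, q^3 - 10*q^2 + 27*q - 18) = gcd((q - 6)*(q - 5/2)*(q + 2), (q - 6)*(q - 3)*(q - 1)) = q - 6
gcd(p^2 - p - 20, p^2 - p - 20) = p^2 - p - 20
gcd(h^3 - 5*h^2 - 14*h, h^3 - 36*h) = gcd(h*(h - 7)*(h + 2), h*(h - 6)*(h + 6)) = h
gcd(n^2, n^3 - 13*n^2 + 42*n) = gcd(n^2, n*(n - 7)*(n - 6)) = n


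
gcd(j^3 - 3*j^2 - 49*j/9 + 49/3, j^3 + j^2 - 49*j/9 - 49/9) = j^2 - 49/9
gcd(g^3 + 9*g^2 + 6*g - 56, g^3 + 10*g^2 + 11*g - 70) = g^2 + 5*g - 14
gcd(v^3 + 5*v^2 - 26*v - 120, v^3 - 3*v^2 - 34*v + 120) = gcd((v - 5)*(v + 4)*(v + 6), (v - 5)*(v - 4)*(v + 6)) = v^2 + v - 30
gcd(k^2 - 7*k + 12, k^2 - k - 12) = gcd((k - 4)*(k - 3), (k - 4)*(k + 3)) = k - 4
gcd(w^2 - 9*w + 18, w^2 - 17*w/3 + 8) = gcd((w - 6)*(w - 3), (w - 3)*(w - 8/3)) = w - 3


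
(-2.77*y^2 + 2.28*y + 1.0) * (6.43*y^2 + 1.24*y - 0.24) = -17.8111*y^4 + 11.2256*y^3 + 9.922*y^2 + 0.6928*y - 0.24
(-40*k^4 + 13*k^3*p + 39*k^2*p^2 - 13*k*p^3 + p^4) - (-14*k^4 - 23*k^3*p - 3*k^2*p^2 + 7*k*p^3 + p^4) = -26*k^4 + 36*k^3*p + 42*k^2*p^2 - 20*k*p^3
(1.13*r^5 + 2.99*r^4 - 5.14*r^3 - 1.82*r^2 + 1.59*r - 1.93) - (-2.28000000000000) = 1.13*r^5 + 2.99*r^4 - 5.14*r^3 - 1.82*r^2 + 1.59*r + 0.35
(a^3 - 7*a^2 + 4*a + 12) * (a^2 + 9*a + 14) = a^5 + 2*a^4 - 45*a^3 - 50*a^2 + 164*a + 168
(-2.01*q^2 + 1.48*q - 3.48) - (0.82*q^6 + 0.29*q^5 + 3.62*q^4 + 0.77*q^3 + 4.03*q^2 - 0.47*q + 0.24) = -0.82*q^6 - 0.29*q^5 - 3.62*q^4 - 0.77*q^3 - 6.04*q^2 + 1.95*q - 3.72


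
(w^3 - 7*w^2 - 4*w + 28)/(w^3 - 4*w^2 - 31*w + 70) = (w + 2)/(w + 5)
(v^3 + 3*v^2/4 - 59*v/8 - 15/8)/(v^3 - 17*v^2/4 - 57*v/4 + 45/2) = (8*v^2 - 18*v - 5)/(2*(4*v^2 - 29*v + 30))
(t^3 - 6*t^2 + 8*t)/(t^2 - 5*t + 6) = t*(t - 4)/(t - 3)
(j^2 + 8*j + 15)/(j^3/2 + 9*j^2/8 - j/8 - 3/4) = 8*(j^2 + 8*j + 15)/(4*j^3 + 9*j^2 - j - 6)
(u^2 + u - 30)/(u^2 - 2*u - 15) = (u + 6)/(u + 3)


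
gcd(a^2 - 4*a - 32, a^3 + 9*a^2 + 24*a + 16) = a + 4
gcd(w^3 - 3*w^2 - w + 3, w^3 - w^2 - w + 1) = w^2 - 1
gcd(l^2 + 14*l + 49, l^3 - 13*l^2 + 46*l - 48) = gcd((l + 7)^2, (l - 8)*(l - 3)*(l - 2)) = 1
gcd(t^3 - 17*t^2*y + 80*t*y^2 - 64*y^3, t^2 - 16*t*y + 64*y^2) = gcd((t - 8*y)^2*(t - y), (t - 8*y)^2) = t^2 - 16*t*y + 64*y^2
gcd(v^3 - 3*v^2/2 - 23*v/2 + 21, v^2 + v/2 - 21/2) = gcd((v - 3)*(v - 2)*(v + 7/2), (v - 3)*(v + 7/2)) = v^2 + v/2 - 21/2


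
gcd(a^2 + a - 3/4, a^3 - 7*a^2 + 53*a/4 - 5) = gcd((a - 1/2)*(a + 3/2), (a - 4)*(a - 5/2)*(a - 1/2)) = a - 1/2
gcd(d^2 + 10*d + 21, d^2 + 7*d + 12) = d + 3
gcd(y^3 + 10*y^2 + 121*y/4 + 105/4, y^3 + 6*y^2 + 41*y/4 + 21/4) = y^2 + 5*y + 21/4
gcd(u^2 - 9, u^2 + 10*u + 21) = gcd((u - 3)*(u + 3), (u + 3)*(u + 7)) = u + 3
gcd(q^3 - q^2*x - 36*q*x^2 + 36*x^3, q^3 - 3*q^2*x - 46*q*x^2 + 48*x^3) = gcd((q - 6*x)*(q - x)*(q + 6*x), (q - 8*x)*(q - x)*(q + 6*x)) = -q^2 - 5*q*x + 6*x^2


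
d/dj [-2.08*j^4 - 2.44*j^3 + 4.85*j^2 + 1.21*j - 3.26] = -8.32*j^3 - 7.32*j^2 + 9.7*j + 1.21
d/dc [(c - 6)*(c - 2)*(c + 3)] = 3*c^2 - 10*c - 12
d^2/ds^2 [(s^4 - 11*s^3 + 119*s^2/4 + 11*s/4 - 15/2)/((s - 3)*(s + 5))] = (4*s^6 + 24*s^5 - 132*s^4 - 2023*s^3 + 14625*s^2 - 29385*s + 26535)/(2*(s^6 + 6*s^5 - 33*s^4 - 172*s^3 + 495*s^2 + 1350*s - 3375))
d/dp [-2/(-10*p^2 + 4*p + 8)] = 2*(1 - 5*p)/(-5*p^2 + 2*p + 4)^2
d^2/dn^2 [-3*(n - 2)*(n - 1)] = -6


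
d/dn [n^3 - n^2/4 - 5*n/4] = 3*n^2 - n/2 - 5/4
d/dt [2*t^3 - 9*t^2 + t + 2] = 6*t^2 - 18*t + 1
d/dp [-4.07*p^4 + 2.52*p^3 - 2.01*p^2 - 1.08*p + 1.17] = -16.28*p^3 + 7.56*p^2 - 4.02*p - 1.08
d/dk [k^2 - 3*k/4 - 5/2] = 2*k - 3/4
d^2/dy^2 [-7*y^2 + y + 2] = -14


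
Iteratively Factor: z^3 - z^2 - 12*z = (z - 4)*(z^2 + 3*z) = (z - 4)*(z + 3)*(z)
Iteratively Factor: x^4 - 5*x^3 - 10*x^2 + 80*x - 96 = (x + 4)*(x^3 - 9*x^2 + 26*x - 24) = (x - 2)*(x + 4)*(x^2 - 7*x + 12) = (x - 4)*(x - 2)*(x + 4)*(x - 3)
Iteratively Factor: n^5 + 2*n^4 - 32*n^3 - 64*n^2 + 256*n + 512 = (n - 4)*(n^4 + 6*n^3 - 8*n^2 - 96*n - 128) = (n - 4)*(n + 4)*(n^3 + 2*n^2 - 16*n - 32) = (n - 4)*(n + 4)^2*(n^2 - 2*n - 8) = (n - 4)*(n + 2)*(n + 4)^2*(n - 4)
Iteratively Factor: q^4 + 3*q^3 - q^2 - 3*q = (q + 3)*(q^3 - q) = (q - 1)*(q + 3)*(q^2 + q) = q*(q - 1)*(q + 3)*(q + 1)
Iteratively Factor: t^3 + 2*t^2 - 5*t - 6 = (t - 2)*(t^2 + 4*t + 3) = (t - 2)*(t + 3)*(t + 1)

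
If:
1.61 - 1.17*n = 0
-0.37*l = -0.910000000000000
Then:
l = 2.46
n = 1.38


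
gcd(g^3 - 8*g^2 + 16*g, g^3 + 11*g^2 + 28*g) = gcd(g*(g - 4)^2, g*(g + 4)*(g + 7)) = g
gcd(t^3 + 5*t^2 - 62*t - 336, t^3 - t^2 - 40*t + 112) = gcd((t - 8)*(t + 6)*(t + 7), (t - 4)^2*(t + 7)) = t + 7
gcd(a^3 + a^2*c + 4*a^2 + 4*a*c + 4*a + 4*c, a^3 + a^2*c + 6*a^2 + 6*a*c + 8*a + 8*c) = a^2 + a*c + 2*a + 2*c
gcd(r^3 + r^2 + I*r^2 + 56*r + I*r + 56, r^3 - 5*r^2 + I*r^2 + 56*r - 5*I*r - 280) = r^2 + I*r + 56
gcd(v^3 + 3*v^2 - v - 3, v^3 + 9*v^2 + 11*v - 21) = v^2 + 2*v - 3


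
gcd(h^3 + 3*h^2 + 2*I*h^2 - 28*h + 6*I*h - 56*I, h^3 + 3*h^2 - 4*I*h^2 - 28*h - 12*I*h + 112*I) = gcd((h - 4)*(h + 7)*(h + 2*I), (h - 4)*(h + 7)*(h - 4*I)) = h^2 + 3*h - 28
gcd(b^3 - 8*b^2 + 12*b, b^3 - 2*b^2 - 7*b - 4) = 1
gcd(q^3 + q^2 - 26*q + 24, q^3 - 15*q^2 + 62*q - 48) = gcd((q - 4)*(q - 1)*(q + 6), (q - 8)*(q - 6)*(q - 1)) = q - 1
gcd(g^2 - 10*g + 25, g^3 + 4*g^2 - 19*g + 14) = 1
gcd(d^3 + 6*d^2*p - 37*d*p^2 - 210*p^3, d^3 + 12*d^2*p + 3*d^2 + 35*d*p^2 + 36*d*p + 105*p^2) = d^2 + 12*d*p + 35*p^2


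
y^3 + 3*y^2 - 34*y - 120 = (y - 6)*(y + 4)*(y + 5)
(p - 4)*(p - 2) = p^2 - 6*p + 8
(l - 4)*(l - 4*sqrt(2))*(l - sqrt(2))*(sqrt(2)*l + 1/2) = sqrt(2)*l^4 - 19*l^3/2 - 4*sqrt(2)*l^3 + 11*sqrt(2)*l^2/2 + 38*l^2 - 22*sqrt(2)*l + 4*l - 16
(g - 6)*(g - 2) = g^2 - 8*g + 12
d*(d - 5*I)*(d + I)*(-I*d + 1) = -I*d^4 - 3*d^3 - 9*I*d^2 + 5*d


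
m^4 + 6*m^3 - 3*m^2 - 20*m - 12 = (m - 2)*(m + 1)^2*(m + 6)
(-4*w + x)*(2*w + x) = -8*w^2 - 2*w*x + x^2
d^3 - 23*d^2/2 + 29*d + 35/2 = (d - 7)*(d - 5)*(d + 1/2)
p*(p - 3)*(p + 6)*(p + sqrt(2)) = p^4 + sqrt(2)*p^3 + 3*p^3 - 18*p^2 + 3*sqrt(2)*p^2 - 18*sqrt(2)*p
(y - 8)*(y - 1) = y^2 - 9*y + 8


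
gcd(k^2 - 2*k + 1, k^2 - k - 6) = 1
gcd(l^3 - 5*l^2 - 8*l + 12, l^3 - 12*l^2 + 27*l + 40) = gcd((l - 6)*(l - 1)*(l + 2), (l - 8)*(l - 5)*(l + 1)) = 1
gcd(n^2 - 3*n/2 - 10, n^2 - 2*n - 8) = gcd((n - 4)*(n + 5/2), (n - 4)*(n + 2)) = n - 4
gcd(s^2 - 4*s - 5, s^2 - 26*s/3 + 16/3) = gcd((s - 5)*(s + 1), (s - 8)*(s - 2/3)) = 1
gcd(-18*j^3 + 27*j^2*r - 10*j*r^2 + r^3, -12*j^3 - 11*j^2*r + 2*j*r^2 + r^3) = -3*j + r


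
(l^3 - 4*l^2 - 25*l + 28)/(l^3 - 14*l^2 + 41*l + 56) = (l^2 + 3*l - 4)/(l^2 - 7*l - 8)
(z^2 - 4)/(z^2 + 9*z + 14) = (z - 2)/(z + 7)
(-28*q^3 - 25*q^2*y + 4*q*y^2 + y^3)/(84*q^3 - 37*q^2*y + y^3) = (q + y)/(-3*q + y)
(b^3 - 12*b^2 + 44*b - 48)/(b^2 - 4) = (b^2 - 10*b + 24)/(b + 2)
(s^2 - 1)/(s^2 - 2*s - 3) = (s - 1)/(s - 3)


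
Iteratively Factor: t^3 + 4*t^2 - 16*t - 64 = (t + 4)*(t^2 - 16) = (t - 4)*(t + 4)*(t + 4)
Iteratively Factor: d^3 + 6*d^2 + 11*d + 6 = (d + 3)*(d^2 + 3*d + 2) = (d + 1)*(d + 3)*(d + 2)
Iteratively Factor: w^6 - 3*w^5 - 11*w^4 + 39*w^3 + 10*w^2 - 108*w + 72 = (w - 3)*(w^5 - 11*w^3 + 6*w^2 + 28*w - 24) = (w - 3)*(w - 1)*(w^4 + w^3 - 10*w^2 - 4*w + 24) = (w - 3)*(w - 1)*(w + 2)*(w^3 - w^2 - 8*w + 12) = (w - 3)*(w - 2)*(w - 1)*(w + 2)*(w^2 + w - 6) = (w - 3)*(w - 2)^2*(w - 1)*(w + 2)*(w + 3)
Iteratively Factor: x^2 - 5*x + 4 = (x - 4)*(x - 1)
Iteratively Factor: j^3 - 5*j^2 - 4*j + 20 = (j + 2)*(j^2 - 7*j + 10) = (j - 5)*(j + 2)*(j - 2)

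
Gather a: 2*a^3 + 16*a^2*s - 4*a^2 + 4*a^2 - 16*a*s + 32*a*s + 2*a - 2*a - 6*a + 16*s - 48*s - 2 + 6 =2*a^3 + 16*a^2*s + a*(16*s - 6) - 32*s + 4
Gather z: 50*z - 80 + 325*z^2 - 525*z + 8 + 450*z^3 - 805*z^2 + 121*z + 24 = 450*z^3 - 480*z^2 - 354*z - 48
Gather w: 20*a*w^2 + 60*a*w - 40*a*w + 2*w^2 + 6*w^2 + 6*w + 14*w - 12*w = w^2*(20*a + 8) + w*(20*a + 8)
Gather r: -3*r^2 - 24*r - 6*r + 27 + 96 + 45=-3*r^2 - 30*r + 168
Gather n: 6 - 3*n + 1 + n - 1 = 6 - 2*n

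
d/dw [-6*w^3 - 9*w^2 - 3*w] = -18*w^2 - 18*w - 3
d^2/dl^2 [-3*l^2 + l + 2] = -6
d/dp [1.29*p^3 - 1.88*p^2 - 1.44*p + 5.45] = 3.87*p^2 - 3.76*p - 1.44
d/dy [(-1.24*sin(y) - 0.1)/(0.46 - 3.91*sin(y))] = -0.9614*cos(y)/(3.91*sin(y) - 0.46)^2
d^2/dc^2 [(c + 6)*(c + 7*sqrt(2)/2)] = 2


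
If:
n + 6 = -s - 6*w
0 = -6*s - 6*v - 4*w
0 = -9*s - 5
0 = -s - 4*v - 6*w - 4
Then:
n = 214/45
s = -5/9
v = 76/45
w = -17/10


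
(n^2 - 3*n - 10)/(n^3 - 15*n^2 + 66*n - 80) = (n + 2)/(n^2 - 10*n + 16)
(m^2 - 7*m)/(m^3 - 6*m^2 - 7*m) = 1/(m + 1)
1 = 1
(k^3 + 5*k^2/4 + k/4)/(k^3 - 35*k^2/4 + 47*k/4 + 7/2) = k*(k + 1)/(k^2 - 9*k + 14)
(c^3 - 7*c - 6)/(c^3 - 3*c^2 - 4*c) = (c^2 - c - 6)/(c*(c - 4))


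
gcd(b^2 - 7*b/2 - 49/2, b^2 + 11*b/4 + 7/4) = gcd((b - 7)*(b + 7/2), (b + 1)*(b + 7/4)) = 1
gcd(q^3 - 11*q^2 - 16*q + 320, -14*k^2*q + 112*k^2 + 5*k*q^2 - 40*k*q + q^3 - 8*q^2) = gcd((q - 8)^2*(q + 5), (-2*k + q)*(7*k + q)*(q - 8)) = q - 8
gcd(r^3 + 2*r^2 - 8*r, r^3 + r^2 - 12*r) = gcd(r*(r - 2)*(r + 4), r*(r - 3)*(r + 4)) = r^2 + 4*r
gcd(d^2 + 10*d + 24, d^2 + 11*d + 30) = d + 6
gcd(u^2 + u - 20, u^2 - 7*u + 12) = u - 4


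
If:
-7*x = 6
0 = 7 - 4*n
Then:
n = 7/4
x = -6/7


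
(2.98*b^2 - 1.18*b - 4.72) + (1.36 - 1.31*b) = 2.98*b^2 - 2.49*b - 3.36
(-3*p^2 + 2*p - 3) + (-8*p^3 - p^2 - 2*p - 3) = -8*p^3 - 4*p^2 - 6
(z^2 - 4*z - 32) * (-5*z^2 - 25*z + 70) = -5*z^4 - 5*z^3 + 330*z^2 + 520*z - 2240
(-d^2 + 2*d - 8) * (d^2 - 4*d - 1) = -d^4 + 6*d^3 - 15*d^2 + 30*d + 8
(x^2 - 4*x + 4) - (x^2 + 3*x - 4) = 8 - 7*x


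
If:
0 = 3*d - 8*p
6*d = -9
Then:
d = -3/2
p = -9/16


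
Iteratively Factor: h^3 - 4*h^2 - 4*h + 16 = (h - 4)*(h^2 - 4) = (h - 4)*(h + 2)*(h - 2)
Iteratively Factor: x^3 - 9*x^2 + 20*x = (x - 5)*(x^2 - 4*x) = (x - 5)*(x - 4)*(x)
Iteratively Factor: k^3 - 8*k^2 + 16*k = (k)*(k^2 - 8*k + 16) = k*(k - 4)*(k - 4)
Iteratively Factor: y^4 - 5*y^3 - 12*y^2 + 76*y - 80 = (y - 2)*(y^3 - 3*y^2 - 18*y + 40) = (y - 2)^2*(y^2 - y - 20) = (y - 5)*(y - 2)^2*(y + 4)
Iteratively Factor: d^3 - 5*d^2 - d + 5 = (d + 1)*(d^2 - 6*d + 5) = (d - 1)*(d + 1)*(d - 5)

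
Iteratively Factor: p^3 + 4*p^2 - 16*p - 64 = (p + 4)*(p^2 - 16) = (p - 4)*(p + 4)*(p + 4)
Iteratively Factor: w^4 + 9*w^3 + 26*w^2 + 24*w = (w)*(w^3 + 9*w^2 + 26*w + 24) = w*(w + 2)*(w^2 + 7*w + 12) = w*(w + 2)*(w + 4)*(w + 3)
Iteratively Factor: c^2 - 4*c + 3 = (c - 1)*(c - 3)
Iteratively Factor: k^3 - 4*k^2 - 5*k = (k + 1)*(k^2 - 5*k) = (k - 5)*(k + 1)*(k)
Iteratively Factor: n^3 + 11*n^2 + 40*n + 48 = (n + 4)*(n^2 + 7*n + 12) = (n + 4)^2*(n + 3)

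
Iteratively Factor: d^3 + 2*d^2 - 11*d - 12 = (d + 4)*(d^2 - 2*d - 3) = (d + 1)*(d + 4)*(d - 3)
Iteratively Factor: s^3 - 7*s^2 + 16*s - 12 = (s - 2)*(s^2 - 5*s + 6) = (s - 3)*(s - 2)*(s - 2)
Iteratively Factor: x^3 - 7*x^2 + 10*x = (x - 2)*(x^2 - 5*x) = x*(x - 2)*(x - 5)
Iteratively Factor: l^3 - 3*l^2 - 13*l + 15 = (l + 3)*(l^2 - 6*l + 5) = (l - 5)*(l + 3)*(l - 1)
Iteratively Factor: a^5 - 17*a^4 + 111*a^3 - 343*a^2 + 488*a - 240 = (a - 5)*(a^4 - 12*a^3 + 51*a^2 - 88*a + 48) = (a - 5)*(a - 3)*(a^3 - 9*a^2 + 24*a - 16) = (a - 5)*(a - 3)*(a - 1)*(a^2 - 8*a + 16) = (a - 5)*(a - 4)*(a - 3)*(a - 1)*(a - 4)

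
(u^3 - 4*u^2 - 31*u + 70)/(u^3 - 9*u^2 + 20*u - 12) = (u^2 - 2*u - 35)/(u^2 - 7*u + 6)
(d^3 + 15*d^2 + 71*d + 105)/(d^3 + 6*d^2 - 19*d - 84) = (d + 5)/(d - 4)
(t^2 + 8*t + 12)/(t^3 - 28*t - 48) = (t + 6)/(t^2 - 2*t - 24)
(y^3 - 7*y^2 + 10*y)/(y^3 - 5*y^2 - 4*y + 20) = y/(y + 2)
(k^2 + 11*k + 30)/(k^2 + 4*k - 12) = (k + 5)/(k - 2)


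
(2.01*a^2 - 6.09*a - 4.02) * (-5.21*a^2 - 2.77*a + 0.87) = -10.4721*a^4 + 26.1612*a^3 + 39.5622*a^2 + 5.8371*a - 3.4974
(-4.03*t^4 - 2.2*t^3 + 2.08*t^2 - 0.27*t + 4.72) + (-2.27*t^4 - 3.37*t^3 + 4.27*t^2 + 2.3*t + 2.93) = -6.3*t^4 - 5.57*t^3 + 6.35*t^2 + 2.03*t + 7.65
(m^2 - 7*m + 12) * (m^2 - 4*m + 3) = m^4 - 11*m^3 + 43*m^2 - 69*m + 36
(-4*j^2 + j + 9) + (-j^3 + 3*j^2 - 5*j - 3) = -j^3 - j^2 - 4*j + 6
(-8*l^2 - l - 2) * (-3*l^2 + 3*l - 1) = 24*l^4 - 21*l^3 + 11*l^2 - 5*l + 2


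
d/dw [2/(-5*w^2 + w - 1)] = 2*(10*w - 1)/(5*w^2 - w + 1)^2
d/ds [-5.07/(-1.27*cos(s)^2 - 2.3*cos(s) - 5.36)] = (12.8778*cos(s) + 11.661)*sin(s)/(1.27*cos(s)^2 + 2.3*cos(s) + 5.36)^2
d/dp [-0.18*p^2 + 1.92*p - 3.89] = 1.92 - 0.36*p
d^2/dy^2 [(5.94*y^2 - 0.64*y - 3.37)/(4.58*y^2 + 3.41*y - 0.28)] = (-212.389256*y^3 - 378.438072*y^2 - 320.716332*y - 87.307522)/(96.071912*y^6 + 214.588572*y^5 + 142.149918*y^4 + 13.413917*y^3 - 8.690388*y^2 + 0.802032*y - 0.021952)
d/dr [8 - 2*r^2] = -4*r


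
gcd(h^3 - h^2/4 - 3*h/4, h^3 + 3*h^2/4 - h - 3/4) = h^2 - h/4 - 3/4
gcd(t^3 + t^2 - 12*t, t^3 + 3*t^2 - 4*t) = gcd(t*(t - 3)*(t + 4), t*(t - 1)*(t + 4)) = t^2 + 4*t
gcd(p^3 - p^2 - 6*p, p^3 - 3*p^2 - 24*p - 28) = p + 2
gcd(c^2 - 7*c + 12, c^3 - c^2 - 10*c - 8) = c - 4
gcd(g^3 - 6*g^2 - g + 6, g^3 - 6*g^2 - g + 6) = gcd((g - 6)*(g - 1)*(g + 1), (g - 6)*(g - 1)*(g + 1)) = g^3 - 6*g^2 - g + 6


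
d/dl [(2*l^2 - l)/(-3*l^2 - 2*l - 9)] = (-7*l^2 - 36*l + 9)/(9*l^4 + 12*l^3 + 58*l^2 + 36*l + 81)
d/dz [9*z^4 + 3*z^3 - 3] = z^2*(36*z + 9)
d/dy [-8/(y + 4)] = 8/(y + 4)^2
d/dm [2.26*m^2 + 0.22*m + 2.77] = 4.52*m + 0.22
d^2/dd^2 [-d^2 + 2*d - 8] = -2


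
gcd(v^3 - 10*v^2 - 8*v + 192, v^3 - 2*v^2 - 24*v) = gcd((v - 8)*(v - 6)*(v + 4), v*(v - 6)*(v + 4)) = v^2 - 2*v - 24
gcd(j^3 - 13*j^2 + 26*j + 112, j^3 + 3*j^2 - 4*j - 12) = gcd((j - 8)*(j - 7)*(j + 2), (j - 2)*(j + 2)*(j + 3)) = j + 2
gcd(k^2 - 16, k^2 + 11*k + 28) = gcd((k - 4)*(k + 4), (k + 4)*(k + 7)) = k + 4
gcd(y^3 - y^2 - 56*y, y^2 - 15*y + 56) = y - 8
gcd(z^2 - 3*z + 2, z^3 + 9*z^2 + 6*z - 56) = z - 2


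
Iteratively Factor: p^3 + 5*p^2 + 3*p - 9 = (p + 3)*(p^2 + 2*p - 3) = (p - 1)*(p + 3)*(p + 3)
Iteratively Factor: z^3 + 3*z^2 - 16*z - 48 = (z + 3)*(z^2 - 16) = (z + 3)*(z + 4)*(z - 4)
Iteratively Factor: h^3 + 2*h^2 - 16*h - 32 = (h - 4)*(h^2 + 6*h + 8) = (h - 4)*(h + 4)*(h + 2)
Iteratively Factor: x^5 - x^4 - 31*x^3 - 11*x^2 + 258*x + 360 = (x + 2)*(x^4 - 3*x^3 - 25*x^2 + 39*x + 180) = (x - 4)*(x + 2)*(x^3 + x^2 - 21*x - 45) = (x - 4)*(x + 2)*(x + 3)*(x^2 - 2*x - 15) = (x - 5)*(x - 4)*(x + 2)*(x + 3)*(x + 3)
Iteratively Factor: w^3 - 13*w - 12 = (w + 1)*(w^2 - w - 12) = (w + 1)*(w + 3)*(w - 4)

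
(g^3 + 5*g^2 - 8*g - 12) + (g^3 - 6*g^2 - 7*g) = 2*g^3 - g^2 - 15*g - 12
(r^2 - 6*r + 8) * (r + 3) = r^3 - 3*r^2 - 10*r + 24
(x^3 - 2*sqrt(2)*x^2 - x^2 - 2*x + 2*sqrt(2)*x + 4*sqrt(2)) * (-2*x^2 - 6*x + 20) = -2*x^5 - 4*x^4 + 4*sqrt(2)*x^4 + 8*sqrt(2)*x^3 + 30*x^3 - 60*sqrt(2)*x^2 - 8*x^2 - 40*x + 16*sqrt(2)*x + 80*sqrt(2)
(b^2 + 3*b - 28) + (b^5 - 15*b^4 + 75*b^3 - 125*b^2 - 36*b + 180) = b^5 - 15*b^4 + 75*b^3 - 124*b^2 - 33*b + 152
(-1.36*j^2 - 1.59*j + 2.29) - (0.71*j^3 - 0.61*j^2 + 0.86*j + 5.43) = -0.71*j^3 - 0.75*j^2 - 2.45*j - 3.14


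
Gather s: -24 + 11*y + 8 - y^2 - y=-y^2 + 10*y - 16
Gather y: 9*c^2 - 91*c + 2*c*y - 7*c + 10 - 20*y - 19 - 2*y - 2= 9*c^2 - 98*c + y*(2*c - 22) - 11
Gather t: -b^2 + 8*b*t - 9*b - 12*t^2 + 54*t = -b^2 - 9*b - 12*t^2 + t*(8*b + 54)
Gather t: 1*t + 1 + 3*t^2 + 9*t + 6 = 3*t^2 + 10*t + 7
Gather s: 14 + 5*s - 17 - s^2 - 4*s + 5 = -s^2 + s + 2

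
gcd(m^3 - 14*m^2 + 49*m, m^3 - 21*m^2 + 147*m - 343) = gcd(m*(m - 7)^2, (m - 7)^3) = m^2 - 14*m + 49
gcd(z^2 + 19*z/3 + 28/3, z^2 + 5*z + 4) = z + 4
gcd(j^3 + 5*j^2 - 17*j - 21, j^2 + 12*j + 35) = j + 7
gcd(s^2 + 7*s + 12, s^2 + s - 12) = s + 4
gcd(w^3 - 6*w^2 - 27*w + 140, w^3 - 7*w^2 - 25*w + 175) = w^2 - 2*w - 35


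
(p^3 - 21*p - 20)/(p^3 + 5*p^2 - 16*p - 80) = (p^2 - 4*p - 5)/(p^2 + p - 20)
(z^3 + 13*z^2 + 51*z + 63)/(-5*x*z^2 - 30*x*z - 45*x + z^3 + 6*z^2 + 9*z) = (-z - 7)/(5*x - z)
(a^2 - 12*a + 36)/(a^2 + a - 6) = (a^2 - 12*a + 36)/(a^2 + a - 6)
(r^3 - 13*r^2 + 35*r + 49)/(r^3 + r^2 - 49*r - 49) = (r - 7)/(r + 7)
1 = 1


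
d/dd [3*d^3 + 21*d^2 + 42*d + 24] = 9*d^2 + 42*d + 42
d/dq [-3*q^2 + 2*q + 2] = 2 - 6*q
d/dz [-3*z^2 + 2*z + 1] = 2 - 6*z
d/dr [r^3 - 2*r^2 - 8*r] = 3*r^2 - 4*r - 8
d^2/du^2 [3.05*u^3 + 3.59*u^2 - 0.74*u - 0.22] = 18.3*u + 7.18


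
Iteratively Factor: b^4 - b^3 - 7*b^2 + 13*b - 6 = (b - 2)*(b^3 + b^2 - 5*b + 3) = (b - 2)*(b - 1)*(b^2 + 2*b - 3) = (b - 2)*(b - 1)*(b + 3)*(b - 1)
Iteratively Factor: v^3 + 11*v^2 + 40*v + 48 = (v + 4)*(v^2 + 7*v + 12) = (v + 4)^2*(v + 3)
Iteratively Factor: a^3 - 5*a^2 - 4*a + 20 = (a - 5)*(a^2 - 4) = (a - 5)*(a + 2)*(a - 2)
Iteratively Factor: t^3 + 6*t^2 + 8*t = (t)*(t^2 + 6*t + 8) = t*(t + 4)*(t + 2)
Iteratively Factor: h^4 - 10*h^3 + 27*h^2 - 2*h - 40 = (h + 1)*(h^3 - 11*h^2 + 38*h - 40) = (h - 5)*(h + 1)*(h^2 - 6*h + 8) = (h - 5)*(h - 4)*(h + 1)*(h - 2)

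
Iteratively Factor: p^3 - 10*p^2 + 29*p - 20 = (p - 5)*(p^2 - 5*p + 4) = (p - 5)*(p - 1)*(p - 4)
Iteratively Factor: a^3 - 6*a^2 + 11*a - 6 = (a - 3)*(a^2 - 3*a + 2) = (a - 3)*(a - 2)*(a - 1)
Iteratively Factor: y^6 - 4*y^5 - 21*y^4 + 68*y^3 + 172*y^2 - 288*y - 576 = (y + 3)*(y^5 - 7*y^4 + 68*y^2 - 32*y - 192) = (y + 2)*(y + 3)*(y^4 - 9*y^3 + 18*y^2 + 32*y - 96) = (y - 4)*(y + 2)*(y + 3)*(y^3 - 5*y^2 - 2*y + 24) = (y - 4)*(y + 2)^2*(y + 3)*(y^2 - 7*y + 12) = (y - 4)^2*(y + 2)^2*(y + 3)*(y - 3)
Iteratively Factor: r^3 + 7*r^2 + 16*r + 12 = (r + 2)*(r^2 + 5*r + 6) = (r + 2)^2*(r + 3)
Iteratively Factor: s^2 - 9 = (s + 3)*(s - 3)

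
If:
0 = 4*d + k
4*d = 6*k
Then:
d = 0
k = 0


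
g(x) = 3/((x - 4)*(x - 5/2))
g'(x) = -3/((x - 4)*(x - 5/2)^2) - 3/((x - 4)^2*(x - 5/2)) = 6*(13 - 4*x)/(4*x^4 - 52*x^3 + 249*x^2 - 520*x + 400)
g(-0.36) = 0.24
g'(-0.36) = 0.14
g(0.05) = 0.31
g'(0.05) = 0.21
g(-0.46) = 0.23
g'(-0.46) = 0.13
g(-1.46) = 0.14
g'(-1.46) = 0.06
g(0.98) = 0.65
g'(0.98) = 0.65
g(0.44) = 0.41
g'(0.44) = 0.31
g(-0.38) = 0.24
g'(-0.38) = 0.14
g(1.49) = 1.18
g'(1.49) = 1.64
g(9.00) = 0.09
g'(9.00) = -0.03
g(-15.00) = 0.01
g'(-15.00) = 0.00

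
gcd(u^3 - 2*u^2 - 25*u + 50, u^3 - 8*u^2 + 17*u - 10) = u^2 - 7*u + 10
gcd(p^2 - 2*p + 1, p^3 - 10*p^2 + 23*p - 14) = p - 1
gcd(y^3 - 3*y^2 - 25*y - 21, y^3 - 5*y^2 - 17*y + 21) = y^2 - 4*y - 21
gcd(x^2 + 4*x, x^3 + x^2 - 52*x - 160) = x + 4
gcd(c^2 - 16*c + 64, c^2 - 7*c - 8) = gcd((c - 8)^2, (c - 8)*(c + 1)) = c - 8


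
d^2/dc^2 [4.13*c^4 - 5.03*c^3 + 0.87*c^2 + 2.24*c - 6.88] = 49.56*c^2 - 30.18*c + 1.74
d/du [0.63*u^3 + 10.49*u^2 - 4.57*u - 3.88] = 1.89*u^2 + 20.98*u - 4.57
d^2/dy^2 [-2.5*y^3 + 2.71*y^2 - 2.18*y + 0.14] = 5.42 - 15.0*y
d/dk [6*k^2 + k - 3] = 12*k + 1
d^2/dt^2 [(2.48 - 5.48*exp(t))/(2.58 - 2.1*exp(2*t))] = (24.1668*exp(4*t) - 43.7472*exp(3*t) + 178.14384*exp(2*t) - 53.74656*exp(t) + 36.477072)*exp(t)/(9.261*exp(6*t) - 34.1334*exp(4*t) + 41.93532*exp(2*t) - 17.173512)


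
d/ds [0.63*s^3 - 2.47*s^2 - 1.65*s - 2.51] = 1.89*s^2 - 4.94*s - 1.65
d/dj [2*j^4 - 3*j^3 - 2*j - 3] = 8*j^3 - 9*j^2 - 2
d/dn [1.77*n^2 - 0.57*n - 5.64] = 3.54*n - 0.57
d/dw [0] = 0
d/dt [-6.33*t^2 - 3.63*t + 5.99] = -12.66*t - 3.63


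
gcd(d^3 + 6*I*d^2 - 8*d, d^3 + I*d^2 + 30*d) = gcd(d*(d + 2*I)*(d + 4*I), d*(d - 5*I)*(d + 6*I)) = d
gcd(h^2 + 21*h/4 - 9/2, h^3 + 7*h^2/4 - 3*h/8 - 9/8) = h - 3/4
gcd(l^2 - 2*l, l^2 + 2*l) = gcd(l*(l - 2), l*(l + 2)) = l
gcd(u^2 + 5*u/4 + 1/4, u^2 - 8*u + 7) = 1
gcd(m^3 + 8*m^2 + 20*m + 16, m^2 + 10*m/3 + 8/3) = m + 2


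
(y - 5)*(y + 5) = y^2 - 25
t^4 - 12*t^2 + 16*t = t*(t - 2)^2*(t + 4)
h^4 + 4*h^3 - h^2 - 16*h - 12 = (h - 2)*(h + 1)*(h + 2)*(h + 3)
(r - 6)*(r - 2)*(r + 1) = r^3 - 7*r^2 + 4*r + 12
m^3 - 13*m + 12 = (m - 3)*(m - 1)*(m + 4)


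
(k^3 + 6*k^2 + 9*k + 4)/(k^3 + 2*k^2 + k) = (k + 4)/k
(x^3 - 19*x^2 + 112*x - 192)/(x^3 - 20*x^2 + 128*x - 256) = (x - 3)/(x - 4)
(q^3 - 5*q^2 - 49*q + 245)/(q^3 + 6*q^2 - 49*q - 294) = (q - 5)/(q + 6)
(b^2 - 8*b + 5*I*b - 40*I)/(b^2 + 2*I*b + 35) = (b^2 + b*(-8 + 5*I) - 40*I)/(b^2 + 2*I*b + 35)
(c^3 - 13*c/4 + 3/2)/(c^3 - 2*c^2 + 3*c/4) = (c + 2)/c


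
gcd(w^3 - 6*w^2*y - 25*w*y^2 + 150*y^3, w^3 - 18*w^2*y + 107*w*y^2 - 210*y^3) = w^2 - 11*w*y + 30*y^2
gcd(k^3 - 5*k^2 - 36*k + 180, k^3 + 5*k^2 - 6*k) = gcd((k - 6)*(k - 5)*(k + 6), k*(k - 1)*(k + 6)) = k + 6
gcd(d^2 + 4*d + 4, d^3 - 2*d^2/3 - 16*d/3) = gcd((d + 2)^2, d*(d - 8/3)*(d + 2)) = d + 2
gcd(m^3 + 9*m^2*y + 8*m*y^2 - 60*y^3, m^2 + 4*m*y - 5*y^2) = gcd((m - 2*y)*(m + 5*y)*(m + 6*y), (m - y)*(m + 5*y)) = m + 5*y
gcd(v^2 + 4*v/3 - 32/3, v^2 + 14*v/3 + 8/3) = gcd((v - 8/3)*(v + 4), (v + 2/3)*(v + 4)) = v + 4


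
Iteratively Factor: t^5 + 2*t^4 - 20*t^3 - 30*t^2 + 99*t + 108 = (t + 1)*(t^4 + t^3 - 21*t^2 - 9*t + 108) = (t + 1)*(t + 4)*(t^3 - 3*t^2 - 9*t + 27) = (t - 3)*(t + 1)*(t + 4)*(t^2 - 9) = (t - 3)^2*(t + 1)*(t + 4)*(t + 3)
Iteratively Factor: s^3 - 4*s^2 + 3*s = (s - 1)*(s^2 - 3*s) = (s - 3)*(s - 1)*(s)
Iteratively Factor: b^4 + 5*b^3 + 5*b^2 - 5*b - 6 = (b + 2)*(b^3 + 3*b^2 - b - 3) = (b - 1)*(b + 2)*(b^2 + 4*b + 3) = (b - 1)*(b + 1)*(b + 2)*(b + 3)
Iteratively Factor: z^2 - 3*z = (z - 3)*(z)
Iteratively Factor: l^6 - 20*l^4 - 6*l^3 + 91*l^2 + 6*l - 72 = (l + 3)*(l^5 - 3*l^4 - 11*l^3 + 27*l^2 + 10*l - 24) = (l - 1)*(l + 3)*(l^4 - 2*l^3 - 13*l^2 + 14*l + 24) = (l - 2)*(l - 1)*(l + 3)*(l^3 - 13*l - 12) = (l - 2)*(l - 1)*(l + 1)*(l + 3)*(l^2 - l - 12) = (l - 4)*(l - 2)*(l - 1)*(l + 1)*(l + 3)*(l + 3)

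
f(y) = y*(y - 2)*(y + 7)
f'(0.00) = -14.00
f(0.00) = 0.00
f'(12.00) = 538.00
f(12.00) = 2280.00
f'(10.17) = 397.99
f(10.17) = 1426.64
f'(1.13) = 1.13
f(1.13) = -7.99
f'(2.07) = 19.55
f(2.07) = 1.31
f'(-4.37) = -0.41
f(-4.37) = 73.21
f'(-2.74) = -18.88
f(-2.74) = 55.33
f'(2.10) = 20.23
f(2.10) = 1.91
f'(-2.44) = -20.54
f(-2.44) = 49.40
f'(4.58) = 94.73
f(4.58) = 136.83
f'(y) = y*(y - 2) + y*(y + 7) + (y - 2)*(y + 7) = 3*y^2 + 10*y - 14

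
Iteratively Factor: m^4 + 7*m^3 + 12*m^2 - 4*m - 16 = (m + 4)*(m^3 + 3*m^2 - 4) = (m + 2)*(m + 4)*(m^2 + m - 2) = (m + 2)^2*(m + 4)*(m - 1)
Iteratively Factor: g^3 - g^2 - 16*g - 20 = (g + 2)*(g^2 - 3*g - 10) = (g - 5)*(g + 2)*(g + 2)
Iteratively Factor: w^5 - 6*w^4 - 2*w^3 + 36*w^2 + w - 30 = (w - 3)*(w^4 - 3*w^3 - 11*w^2 + 3*w + 10) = (w - 3)*(w - 1)*(w^3 - 2*w^2 - 13*w - 10) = (w - 3)*(w - 1)*(w + 1)*(w^2 - 3*w - 10) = (w - 5)*(w - 3)*(w - 1)*(w + 1)*(w + 2)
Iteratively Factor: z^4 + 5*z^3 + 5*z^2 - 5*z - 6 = (z + 3)*(z^3 + 2*z^2 - z - 2) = (z - 1)*(z + 3)*(z^2 + 3*z + 2) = (z - 1)*(z + 1)*(z + 3)*(z + 2)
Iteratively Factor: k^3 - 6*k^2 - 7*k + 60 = (k - 4)*(k^2 - 2*k - 15) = (k - 4)*(k + 3)*(k - 5)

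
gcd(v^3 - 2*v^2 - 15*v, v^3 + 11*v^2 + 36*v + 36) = v + 3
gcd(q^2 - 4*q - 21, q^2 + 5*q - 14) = 1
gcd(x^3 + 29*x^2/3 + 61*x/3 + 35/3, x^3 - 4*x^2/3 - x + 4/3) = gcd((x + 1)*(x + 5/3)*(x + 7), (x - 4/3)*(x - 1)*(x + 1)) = x + 1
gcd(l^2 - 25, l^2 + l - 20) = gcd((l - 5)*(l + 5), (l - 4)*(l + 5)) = l + 5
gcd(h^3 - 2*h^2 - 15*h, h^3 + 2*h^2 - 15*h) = h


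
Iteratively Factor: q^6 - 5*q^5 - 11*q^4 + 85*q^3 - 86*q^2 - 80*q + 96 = (q + 1)*(q^5 - 6*q^4 - 5*q^3 + 90*q^2 - 176*q + 96) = (q - 4)*(q + 1)*(q^4 - 2*q^3 - 13*q^2 + 38*q - 24) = (q - 4)*(q - 3)*(q + 1)*(q^3 + q^2 - 10*q + 8) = (q - 4)*(q - 3)*(q - 1)*(q + 1)*(q^2 + 2*q - 8) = (q - 4)*(q - 3)*(q - 2)*(q - 1)*(q + 1)*(q + 4)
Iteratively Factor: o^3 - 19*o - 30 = (o + 3)*(o^2 - 3*o - 10) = (o - 5)*(o + 3)*(o + 2)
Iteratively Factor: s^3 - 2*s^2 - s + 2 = (s - 2)*(s^2 - 1) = (s - 2)*(s - 1)*(s + 1)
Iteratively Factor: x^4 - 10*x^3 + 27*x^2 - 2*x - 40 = (x - 4)*(x^3 - 6*x^2 + 3*x + 10) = (x - 4)*(x - 2)*(x^2 - 4*x - 5) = (x - 5)*(x - 4)*(x - 2)*(x + 1)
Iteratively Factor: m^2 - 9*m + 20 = (m - 5)*(m - 4)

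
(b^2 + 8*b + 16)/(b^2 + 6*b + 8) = (b + 4)/(b + 2)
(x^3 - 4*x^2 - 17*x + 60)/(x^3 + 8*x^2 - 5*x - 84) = (x - 5)/(x + 7)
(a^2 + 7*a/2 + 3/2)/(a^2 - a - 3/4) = 2*(a + 3)/(2*a - 3)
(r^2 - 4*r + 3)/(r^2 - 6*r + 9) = (r - 1)/(r - 3)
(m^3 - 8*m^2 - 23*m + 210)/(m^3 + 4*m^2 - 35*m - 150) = (m - 7)/(m + 5)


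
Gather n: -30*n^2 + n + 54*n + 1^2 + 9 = -30*n^2 + 55*n + 10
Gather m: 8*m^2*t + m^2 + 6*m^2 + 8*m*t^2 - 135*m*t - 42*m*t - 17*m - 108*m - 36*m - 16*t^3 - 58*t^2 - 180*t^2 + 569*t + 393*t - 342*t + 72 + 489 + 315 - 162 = m^2*(8*t + 7) + m*(8*t^2 - 177*t - 161) - 16*t^3 - 238*t^2 + 620*t + 714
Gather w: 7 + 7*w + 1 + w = 8*w + 8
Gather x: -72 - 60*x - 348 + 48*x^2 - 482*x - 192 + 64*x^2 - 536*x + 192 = 112*x^2 - 1078*x - 420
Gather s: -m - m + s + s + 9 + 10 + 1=-2*m + 2*s + 20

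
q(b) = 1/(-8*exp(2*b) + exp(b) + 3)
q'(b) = (16*exp(2*b) - exp(b))/(-8*exp(2*b) + exp(b) + 3)^2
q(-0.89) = 0.49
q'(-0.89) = 0.54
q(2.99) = -0.00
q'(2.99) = 0.00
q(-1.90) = 0.34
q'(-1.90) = 0.02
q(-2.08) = 0.33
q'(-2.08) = 0.01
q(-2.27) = 0.33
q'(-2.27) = 0.01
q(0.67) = -0.04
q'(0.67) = 0.09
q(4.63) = -0.00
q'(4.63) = 0.00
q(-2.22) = 0.33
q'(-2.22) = 0.01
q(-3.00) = 0.33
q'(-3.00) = 0.00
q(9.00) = 0.00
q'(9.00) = 0.00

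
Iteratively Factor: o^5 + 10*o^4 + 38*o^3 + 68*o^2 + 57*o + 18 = (o + 1)*(o^4 + 9*o^3 + 29*o^2 + 39*o + 18) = (o + 1)*(o + 2)*(o^3 + 7*o^2 + 15*o + 9) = (o + 1)*(o + 2)*(o + 3)*(o^2 + 4*o + 3) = (o + 1)^2*(o + 2)*(o + 3)*(o + 3)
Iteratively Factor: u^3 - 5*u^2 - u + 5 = (u + 1)*(u^2 - 6*u + 5) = (u - 1)*(u + 1)*(u - 5)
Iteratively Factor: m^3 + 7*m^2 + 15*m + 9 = (m + 1)*(m^2 + 6*m + 9) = (m + 1)*(m + 3)*(m + 3)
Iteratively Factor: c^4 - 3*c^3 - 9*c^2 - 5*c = (c + 1)*(c^3 - 4*c^2 - 5*c) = (c - 5)*(c + 1)*(c^2 + c) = (c - 5)*(c + 1)^2*(c)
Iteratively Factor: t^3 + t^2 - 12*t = (t + 4)*(t^2 - 3*t) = (t - 3)*(t + 4)*(t)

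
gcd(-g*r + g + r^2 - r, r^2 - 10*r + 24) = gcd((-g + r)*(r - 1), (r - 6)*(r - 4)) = 1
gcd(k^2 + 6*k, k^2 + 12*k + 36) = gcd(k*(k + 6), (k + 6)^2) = k + 6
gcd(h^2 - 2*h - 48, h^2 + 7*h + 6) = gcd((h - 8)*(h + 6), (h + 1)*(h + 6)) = h + 6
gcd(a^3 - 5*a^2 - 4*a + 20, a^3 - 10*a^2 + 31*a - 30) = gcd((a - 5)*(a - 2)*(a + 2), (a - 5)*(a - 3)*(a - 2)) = a^2 - 7*a + 10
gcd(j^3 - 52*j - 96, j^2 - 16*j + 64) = j - 8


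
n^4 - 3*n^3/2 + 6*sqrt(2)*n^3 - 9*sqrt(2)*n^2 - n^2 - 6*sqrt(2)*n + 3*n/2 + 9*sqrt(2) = (n - 3/2)*(n - 1)*(n + 1)*(n + 6*sqrt(2))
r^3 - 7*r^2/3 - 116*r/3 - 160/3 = (r - 8)*(r + 5/3)*(r + 4)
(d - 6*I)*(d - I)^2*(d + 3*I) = d^4 - 5*I*d^3 + 11*d^2 - 33*I*d - 18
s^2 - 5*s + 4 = (s - 4)*(s - 1)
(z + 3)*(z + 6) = z^2 + 9*z + 18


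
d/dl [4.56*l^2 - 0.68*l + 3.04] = 9.12*l - 0.68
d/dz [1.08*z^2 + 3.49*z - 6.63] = 2.16*z + 3.49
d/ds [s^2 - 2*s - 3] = 2*s - 2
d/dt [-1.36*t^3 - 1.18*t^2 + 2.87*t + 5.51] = -4.08*t^2 - 2.36*t + 2.87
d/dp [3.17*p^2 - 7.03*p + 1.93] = 6.34*p - 7.03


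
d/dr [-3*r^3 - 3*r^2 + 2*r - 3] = -9*r^2 - 6*r + 2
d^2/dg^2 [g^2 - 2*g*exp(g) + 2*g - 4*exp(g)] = -2*g*exp(g) - 8*exp(g) + 2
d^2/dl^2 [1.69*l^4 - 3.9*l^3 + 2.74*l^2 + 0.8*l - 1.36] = 20.28*l^2 - 23.4*l + 5.48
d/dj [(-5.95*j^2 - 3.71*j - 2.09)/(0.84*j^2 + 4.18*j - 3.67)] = (-21.7546*j^2 + 47.1842*j + 22.3519)/(0.7056*j^4 + 7.0224*j^3 + 11.3068*j^2 - 30.6812*j + 13.4689)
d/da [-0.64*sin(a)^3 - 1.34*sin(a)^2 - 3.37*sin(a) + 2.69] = (-2.68*sin(a) + 0.96*cos(2*a) - 4.33)*cos(a)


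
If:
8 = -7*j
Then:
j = -8/7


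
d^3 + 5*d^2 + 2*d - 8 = (d - 1)*(d + 2)*(d + 4)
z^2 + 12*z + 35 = (z + 5)*(z + 7)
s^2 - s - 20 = (s - 5)*(s + 4)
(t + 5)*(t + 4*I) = t^2 + 5*t + 4*I*t + 20*I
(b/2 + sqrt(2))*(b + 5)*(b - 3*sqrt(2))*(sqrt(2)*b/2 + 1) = sqrt(2)*b^4/4 + 5*sqrt(2)*b^3/4 - 7*sqrt(2)*b^2/2 - 35*sqrt(2)*b/2 - 6*b - 30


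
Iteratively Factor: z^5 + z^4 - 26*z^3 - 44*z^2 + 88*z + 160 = (z - 2)*(z^4 + 3*z^3 - 20*z^2 - 84*z - 80) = (z - 2)*(z + 2)*(z^3 + z^2 - 22*z - 40) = (z - 2)*(z + 2)*(z + 4)*(z^2 - 3*z - 10) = (z - 2)*(z + 2)^2*(z + 4)*(z - 5)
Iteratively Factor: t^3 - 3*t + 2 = (t - 1)*(t^2 + t - 2) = (t - 1)*(t + 2)*(t - 1)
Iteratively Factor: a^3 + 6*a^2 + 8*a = (a + 2)*(a^2 + 4*a) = (a + 2)*(a + 4)*(a)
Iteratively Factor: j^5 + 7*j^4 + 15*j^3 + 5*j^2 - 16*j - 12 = (j + 1)*(j^4 + 6*j^3 + 9*j^2 - 4*j - 12) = (j + 1)*(j + 3)*(j^3 + 3*j^2 - 4) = (j + 1)*(j + 2)*(j + 3)*(j^2 + j - 2) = (j + 1)*(j + 2)^2*(j + 3)*(j - 1)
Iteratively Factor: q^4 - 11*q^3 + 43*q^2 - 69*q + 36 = (q - 3)*(q^3 - 8*q^2 + 19*q - 12) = (q - 4)*(q - 3)*(q^2 - 4*q + 3) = (q - 4)*(q - 3)*(q - 1)*(q - 3)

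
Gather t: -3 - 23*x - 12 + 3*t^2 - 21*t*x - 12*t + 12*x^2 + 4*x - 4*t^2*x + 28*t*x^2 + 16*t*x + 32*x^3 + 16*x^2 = t^2*(3 - 4*x) + t*(28*x^2 - 5*x - 12) + 32*x^3 + 28*x^2 - 19*x - 15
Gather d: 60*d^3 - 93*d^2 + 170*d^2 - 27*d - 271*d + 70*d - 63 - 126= 60*d^3 + 77*d^2 - 228*d - 189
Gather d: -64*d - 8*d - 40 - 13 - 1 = -72*d - 54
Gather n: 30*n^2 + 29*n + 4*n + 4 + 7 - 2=30*n^2 + 33*n + 9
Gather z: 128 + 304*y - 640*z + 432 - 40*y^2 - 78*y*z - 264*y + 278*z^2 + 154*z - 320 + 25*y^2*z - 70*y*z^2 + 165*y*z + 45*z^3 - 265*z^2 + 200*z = -40*y^2 + 40*y + 45*z^3 + z^2*(13 - 70*y) + z*(25*y^2 + 87*y - 286) + 240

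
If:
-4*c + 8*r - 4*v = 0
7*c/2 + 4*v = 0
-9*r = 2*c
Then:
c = 0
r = 0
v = 0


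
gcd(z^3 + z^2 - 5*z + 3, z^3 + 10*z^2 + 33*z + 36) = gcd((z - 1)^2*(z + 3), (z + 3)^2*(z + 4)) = z + 3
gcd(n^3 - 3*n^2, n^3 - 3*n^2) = n^3 - 3*n^2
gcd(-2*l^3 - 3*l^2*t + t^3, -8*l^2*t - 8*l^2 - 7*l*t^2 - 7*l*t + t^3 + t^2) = l + t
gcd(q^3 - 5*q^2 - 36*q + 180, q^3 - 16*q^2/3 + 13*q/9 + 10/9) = q - 5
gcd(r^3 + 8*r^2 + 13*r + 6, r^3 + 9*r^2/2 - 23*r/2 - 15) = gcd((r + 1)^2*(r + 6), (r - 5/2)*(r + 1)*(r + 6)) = r^2 + 7*r + 6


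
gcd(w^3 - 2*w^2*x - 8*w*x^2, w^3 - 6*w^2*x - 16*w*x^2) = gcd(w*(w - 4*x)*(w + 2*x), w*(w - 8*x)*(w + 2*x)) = w^2 + 2*w*x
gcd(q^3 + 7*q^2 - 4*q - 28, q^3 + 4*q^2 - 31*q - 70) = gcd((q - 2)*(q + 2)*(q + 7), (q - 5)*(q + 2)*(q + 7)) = q^2 + 9*q + 14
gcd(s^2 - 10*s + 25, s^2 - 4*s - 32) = 1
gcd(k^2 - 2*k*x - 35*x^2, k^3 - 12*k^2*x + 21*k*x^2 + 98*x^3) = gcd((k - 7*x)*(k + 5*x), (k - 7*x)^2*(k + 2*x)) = -k + 7*x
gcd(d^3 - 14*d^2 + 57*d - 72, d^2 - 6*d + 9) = d^2 - 6*d + 9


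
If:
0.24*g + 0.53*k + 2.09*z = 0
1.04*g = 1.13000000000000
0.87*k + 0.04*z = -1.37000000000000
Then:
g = 1.09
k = -1.59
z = 0.28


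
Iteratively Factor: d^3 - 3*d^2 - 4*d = (d - 4)*(d^2 + d) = (d - 4)*(d + 1)*(d)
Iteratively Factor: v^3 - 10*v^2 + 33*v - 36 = (v - 3)*(v^2 - 7*v + 12) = (v - 4)*(v - 3)*(v - 3)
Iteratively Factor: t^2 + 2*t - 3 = (t - 1)*(t + 3)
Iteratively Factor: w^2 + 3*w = (w)*(w + 3)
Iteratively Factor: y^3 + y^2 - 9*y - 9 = (y + 3)*(y^2 - 2*y - 3) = (y - 3)*(y + 3)*(y + 1)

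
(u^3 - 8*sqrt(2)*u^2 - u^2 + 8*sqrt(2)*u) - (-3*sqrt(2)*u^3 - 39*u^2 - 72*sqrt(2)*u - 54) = u^3 + 3*sqrt(2)*u^3 - 8*sqrt(2)*u^2 + 38*u^2 + 80*sqrt(2)*u + 54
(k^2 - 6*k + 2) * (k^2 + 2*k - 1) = k^4 - 4*k^3 - 11*k^2 + 10*k - 2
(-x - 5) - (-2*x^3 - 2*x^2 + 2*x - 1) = 2*x^3 + 2*x^2 - 3*x - 4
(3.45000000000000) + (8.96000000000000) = 12.4100000000000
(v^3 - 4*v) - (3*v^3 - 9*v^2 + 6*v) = -2*v^3 + 9*v^2 - 10*v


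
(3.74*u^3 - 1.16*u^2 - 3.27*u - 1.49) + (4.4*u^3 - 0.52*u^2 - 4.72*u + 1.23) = 8.14*u^3 - 1.68*u^2 - 7.99*u - 0.26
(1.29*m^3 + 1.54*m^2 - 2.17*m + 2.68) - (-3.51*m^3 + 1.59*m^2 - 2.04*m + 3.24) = 4.8*m^3 - 0.05*m^2 - 0.13*m - 0.56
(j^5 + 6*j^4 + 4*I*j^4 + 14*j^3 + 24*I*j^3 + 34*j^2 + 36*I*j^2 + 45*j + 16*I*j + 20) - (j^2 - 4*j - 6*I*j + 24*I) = j^5 + 6*j^4 + 4*I*j^4 + 14*j^3 + 24*I*j^3 + 33*j^2 + 36*I*j^2 + 49*j + 22*I*j + 20 - 24*I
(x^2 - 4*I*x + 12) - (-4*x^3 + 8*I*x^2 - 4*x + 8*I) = 4*x^3 + x^2 - 8*I*x^2 + 4*x - 4*I*x + 12 - 8*I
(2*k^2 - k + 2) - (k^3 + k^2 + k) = -k^3 + k^2 - 2*k + 2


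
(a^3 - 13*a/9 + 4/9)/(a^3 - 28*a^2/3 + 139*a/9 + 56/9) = (9*a^3 - 13*a + 4)/(9*a^3 - 84*a^2 + 139*a + 56)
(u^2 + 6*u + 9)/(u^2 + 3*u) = (u + 3)/u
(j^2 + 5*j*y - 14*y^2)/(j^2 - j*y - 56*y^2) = (-j + 2*y)/(-j + 8*y)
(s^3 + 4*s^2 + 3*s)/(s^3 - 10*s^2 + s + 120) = s*(s + 1)/(s^2 - 13*s + 40)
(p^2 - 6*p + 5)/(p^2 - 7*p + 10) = (p - 1)/(p - 2)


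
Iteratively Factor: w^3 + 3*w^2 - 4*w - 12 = (w + 2)*(w^2 + w - 6) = (w + 2)*(w + 3)*(w - 2)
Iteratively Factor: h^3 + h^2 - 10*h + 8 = (h - 1)*(h^2 + 2*h - 8) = (h - 2)*(h - 1)*(h + 4)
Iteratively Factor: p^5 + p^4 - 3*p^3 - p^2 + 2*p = (p)*(p^4 + p^3 - 3*p^2 - p + 2) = p*(p - 1)*(p^3 + 2*p^2 - p - 2) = p*(p - 1)^2*(p^2 + 3*p + 2) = p*(p - 1)^2*(p + 2)*(p + 1)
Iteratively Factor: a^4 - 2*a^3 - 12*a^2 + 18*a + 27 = (a + 1)*(a^3 - 3*a^2 - 9*a + 27) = (a - 3)*(a + 1)*(a^2 - 9) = (a - 3)*(a + 1)*(a + 3)*(a - 3)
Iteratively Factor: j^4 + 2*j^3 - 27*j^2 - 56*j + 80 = (j + 4)*(j^3 - 2*j^2 - 19*j + 20) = (j - 1)*(j + 4)*(j^2 - j - 20) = (j - 5)*(j - 1)*(j + 4)*(j + 4)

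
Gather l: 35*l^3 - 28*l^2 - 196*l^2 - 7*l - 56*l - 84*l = 35*l^3 - 224*l^2 - 147*l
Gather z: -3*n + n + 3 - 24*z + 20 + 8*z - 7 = -2*n - 16*z + 16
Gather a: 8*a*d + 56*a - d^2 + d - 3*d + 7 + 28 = a*(8*d + 56) - d^2 - 2*d + 35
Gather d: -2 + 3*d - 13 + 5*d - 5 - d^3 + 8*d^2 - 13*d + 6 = -d^3 + 8*d^2 - 5*d - 14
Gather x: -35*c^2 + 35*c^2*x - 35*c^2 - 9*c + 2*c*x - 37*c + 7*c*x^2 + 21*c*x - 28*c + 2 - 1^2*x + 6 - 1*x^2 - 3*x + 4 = -70*c^2 - 74*c + x^2*(7*c - 1) + x*(35*c^2 + 23*c - 4) + 12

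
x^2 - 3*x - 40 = (x - 8)*(x + 5)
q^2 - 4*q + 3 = (q - 3)*(q - 1)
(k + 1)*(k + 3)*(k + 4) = k^3 + 8*k^2 + 19*k + 12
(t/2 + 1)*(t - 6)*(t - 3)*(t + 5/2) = t^4/2 - 9*t^3/4 - 35*t^2/4 + 18*t + 45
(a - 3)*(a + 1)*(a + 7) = a^3 + 5*a^2 - 17*a - 21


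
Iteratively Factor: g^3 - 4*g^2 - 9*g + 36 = (g - 4)*(g^2 - 9) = (g - 4)*(g + 3)*(g - 3)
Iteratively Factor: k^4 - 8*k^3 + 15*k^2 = (k)*(k^3 - 8*k^2 + 15*k) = k*(k - 3)*(k^2 - 5*k) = k^2*(k - 3)*(k - 5)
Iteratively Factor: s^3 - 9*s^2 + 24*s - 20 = (s - 2)*(s^2 - 7*s + 10) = (s - 5)*(s - 2)*(s - 2)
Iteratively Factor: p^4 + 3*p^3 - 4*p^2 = (p)*(p^3 + 3*p^2 - 4*p) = p^2*(p^2 + 3*p - 4) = p^2*(p - 1)*(p + 4)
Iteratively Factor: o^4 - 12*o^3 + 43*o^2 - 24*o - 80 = (o + 1)*(o^3 - 13*o^2 + 56*o - 80) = (o - 5)*(o + 1)*(o^2 - 8*o + 16) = (o - 5)*(o - 4)*(o + 1)*(o - 4)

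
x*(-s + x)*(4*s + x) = -4*s^2*x + 3*s*x^2 + x^3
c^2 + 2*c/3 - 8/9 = (c - 2/3)*(c + 4/3)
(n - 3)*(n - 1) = n^2 - 4*n + 3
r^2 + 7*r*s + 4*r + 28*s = (r + 4)*(r + 7*s)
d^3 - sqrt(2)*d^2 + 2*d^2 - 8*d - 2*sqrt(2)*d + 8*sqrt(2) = (d - 2)*(d + 4)*(d - sqrt(2))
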